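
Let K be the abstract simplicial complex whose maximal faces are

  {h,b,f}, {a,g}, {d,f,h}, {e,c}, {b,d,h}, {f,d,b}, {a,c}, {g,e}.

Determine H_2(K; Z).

H_2 ≅ Z.

We work with the vertex ordering a < b < c < d < e < f < g < h. The simplices of K, each written with vertices in increasing order, are:

  0-simplices (8): a, b, c, d, e, f, g, h
  1-simplices (10): ac, ag, bd, bf, bh, ce, df, dh, eg, fh
  2-simplices (4): bdf, bdh, bfh, dfh

Hence C_0 ≅ Z^8, C_1 ≅ Z^10, C_2 ≅ Z^4.

Boundary ∂_1: C_1 → C_0 is given by ∂[p,q] = [q] − [p]. For instance
  ∂bd = d − b.
This gives a 8×10 integer matrix of rank 6; reducing to Smith normal form yields diagonal entries (1,1,1,1,1,1).

Boundary ∂_2: C_2 → C_1 sends each 2-simplex [p,q,r] to [q,r] − [p,r] + [p,q]. For instance
  ∂bfh = fh − bh + bf,
  ∂bdf = df − bf + bd.
As a 10×4 matrix over Z this has rank 3, with invariant factors (1,1,1).

Reading off H_k = ker ∂_k / im ∂_{k+1}:

  H_2: rank ker ∂_2 − rank ∂_3 = (4 − 3) − 0 = 1, and there is no ∂_3, so H_2 = Z.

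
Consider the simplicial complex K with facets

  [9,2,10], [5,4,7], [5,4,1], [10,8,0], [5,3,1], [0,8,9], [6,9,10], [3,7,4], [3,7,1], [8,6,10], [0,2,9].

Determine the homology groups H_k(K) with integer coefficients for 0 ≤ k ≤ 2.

We work with the vertex ordering 0 < 1 < 2 < 3 < 4 < 5 < 6 < 7 < 8 < 9 < 10. The simplices of K, each written with vertices in increasing order, are:

  0-simplices (11): [0], [1], [2], [3], [4], [5], [6], [7], [8], [9], [10]
  1-simplices (22): [0,2], [0,8], [0,9], [0,10], [1,3], [1,4], [1,5], [1,7], [2,9], [2,10], [3,4], [3,5], [3,7], [4,5], [4,7], [5,7], [6,8], [6,9], [6,10], [8,9], [8,10], [9,10]
  2-simplices (11): [0,2,9], [0,8,9], [0,8,10], [1,3,5], [1,3,7], [1,4,5], [2,9,10], [3,4,7], [4,5,7], [6,8,10], [6,9,10]

so the chain groups are C_0 ≅ Z^11, C_1 ≅ Z^22, C_2 ≅ Z^11.

Boundary ∂_1: C_1 → C_0 is given by ∂[p,q] = [q] − [p]. For instance
  ∂[0,10] = [10] − [0].
This gives a 11×22 integer matrix of rank 9; reducing to Smith normal form yields diagonal entries (1,1,1,1,1,1,1,1,1).

∂_2: C_2 → C_1 sends each 2-simplex [p,q,r] to [q,r] − [p,r] + [p,q]. For instance
  ∂[3,4,7] = [4,7] − [3,7] + [3,4],
  ∂[0,8,10] = [8,10] − [0,10] + [0,8].
This gives a 22×11 integer matrix of rank 11; reducing to Smith normal form yields diagonal entries (1,1,1,1,1,1,1,1,1,1,1).

From H_k ≅ ker(∂_k) / im(∂_{k+1}) we obtain:

  H_0: rank C_0 − rank ∂_1 = 11 − 9 = 2, and the invariant factors of ∂_1 are all 1, so H_0 = Z^2.
  H_1: rank ker ∂_1 − rank ∂_2 = (22 − 9) − 11 = 2, and the invariant factors of ∂_2 are all 1, so H_1 = Z^2.
  H_2: rank ker ∂_2 − rank ∂_3 = (11 − 11) − 0 = 0, and there is no ∂_3, so H_2 = 0.

H_0 ≅ Z^2,  H_1 ≅ Z^2,  H_2 = 0.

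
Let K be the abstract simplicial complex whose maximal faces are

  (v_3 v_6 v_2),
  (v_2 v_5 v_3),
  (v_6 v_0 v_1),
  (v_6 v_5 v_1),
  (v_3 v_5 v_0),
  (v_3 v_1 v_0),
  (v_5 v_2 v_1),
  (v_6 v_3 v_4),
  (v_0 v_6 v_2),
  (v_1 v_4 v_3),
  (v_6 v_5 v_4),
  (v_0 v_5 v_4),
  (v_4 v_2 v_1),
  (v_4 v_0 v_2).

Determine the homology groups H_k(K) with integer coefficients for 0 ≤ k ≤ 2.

K has 7 vertices, 21 edges, 14 triangles.
rank ∂_0 = 0, rank ∂_1 = 6 ⇒ b_0 = 7 − 0 − 6 = 1; all invariant factors of ∂_1 are 1 so no torsion. So H_0 ≅ Z.
rank ∂_1 = 6, rank ∂_2 = 13 ⇒ b_1 = 21 − 6 − 13 = 2; all invariant factors of ∂_2 are 1 so no torsion. So H_1 ≅ Z^2.
rank ∂_2 = 13, rank ∂_3 = 0 ⇒ b_2 = 14 − 13 − 0 = 1. So H_2 ≅ Z.

H_0 = Z,  H_1 = Z^2,  H_2 = Z.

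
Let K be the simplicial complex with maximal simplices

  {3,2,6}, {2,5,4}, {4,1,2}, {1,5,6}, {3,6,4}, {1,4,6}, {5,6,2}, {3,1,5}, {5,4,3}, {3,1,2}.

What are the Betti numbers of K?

b_0 = 1, b_1 = 0, b_2 = 0.

Take the total order 1 < 2 < 3 < 4 < 5 < 6 on the vertex set. Then K (dimension 2) consists of the simplices:

  0-simplices (6): [1], [2], [3], [4], [5], [6]
  1-simplices (15): [1,2], [1,3], [1,4], [1,5], [1,6], [2,3], [2,4], [2,5], [2,6], [3,4], [3,5], [3,6], [4,5], [4,6], [5,6]
  2-simplices (10): [1,2,3], [1,2,4], [1,3,5], [1,4,6], [1,5,6], [2,3,6], [2,4,5], [2,5,6], [3,4,5], [3,4,6]

so the chain groups are C_0 ≅ Z^6, C_1 ≅ Z^15, C_2 ≅ Z^10.

The boundary map ∂_1: C_1 → C_0 maps an edge to its endpoints' difference, ∂[p,q] = q − p.
This gives a 6×15 integer matrix of rank 5; reducing to Smith normal form yields diagonal entries (1,1,1,1,1).

∂_2: C_2 → C_1 sends each 2-simplex [p,q,r] to [q,r] − [p,r] + [p,q]. For instance
  ∂[1,4,6] = [4,6] − [1,6] + [1,4],
  ∂[3,4,6] = [4,6] − [3,6] + [3,4].
The 15×10 boundary matrix has rank 10 and Smith normal form diag(1,1,1,1,1,1,1,1,1,2).

Now H_k = ker ∂_k / im ∂_{k+1}, so:

  H_0: rank C_0 − rank ∂_1 = 6 − 5 = 1, and the invariant factors of ∂_1 are all 1, so H_0 ≅ Z.
  H_1: rank ker ∂_1 − rank ∂_2 = (15 − 5) − 10 = 0, and ∂_2 has invariant factor 2 > 1, so H_1 ≅ Z/2.
  H_2: rank ker ∂_2 − rank ∂_3 = (10 − 10) − 0 = 0, and there is no ∂_3, so H_2 ≅ 0.

Hence the Betti numbers are b_0 = 1, b_1 = 0, b_2 = 0.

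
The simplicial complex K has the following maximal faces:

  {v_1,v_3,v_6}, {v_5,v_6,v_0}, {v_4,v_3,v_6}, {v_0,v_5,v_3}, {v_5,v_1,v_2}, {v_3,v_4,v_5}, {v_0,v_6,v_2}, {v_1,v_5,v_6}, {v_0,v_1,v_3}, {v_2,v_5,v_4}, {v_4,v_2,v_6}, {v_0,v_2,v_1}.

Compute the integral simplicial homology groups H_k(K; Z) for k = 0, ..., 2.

K has 7 vertices, 18 edges, 12 triangles.
rank ∂_0 = 0, rank ∂_1 = 6 ⇒ b_0 = 7 − 0 − 6 = 1; all invariant factors of ∂_1 are 1 so no torsion. So H_0 ≅ Z.
rank ∂_1 = 6, rank ∂_2 = 12 ⇒ b_1 = 18 − 6 − 12 = 0; ∂_2 has invariant factor(s) [2] giving torsion. So H_1 ≅ Z/2Z.
rank ∂_2 = 12, rank ∂_3 = 0 ⇒ b_2 = 12 − 12 − 0 = 0. So H_2 ≅ 0.

H_0 = Z,  H_1 = Z/2Z,  H_2 = 0.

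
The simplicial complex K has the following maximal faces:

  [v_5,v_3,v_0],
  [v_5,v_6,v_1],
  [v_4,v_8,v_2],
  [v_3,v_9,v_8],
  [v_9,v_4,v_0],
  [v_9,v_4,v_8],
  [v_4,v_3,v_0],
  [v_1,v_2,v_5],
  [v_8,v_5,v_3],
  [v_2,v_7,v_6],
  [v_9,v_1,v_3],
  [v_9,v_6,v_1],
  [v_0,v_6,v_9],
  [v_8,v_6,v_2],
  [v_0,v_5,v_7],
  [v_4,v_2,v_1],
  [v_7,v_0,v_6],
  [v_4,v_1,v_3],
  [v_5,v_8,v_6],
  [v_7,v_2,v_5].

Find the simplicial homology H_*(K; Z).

Fix the vertex order v_0 < v_1 < v_2 < v_3 < v_4 < v_5 < v_6 < v_7 < v_8 < v_9 and write every simplex with vertices in increasing order. Then dim K = 2 and the simplices of K are:

  0-simplices (10): [v_0], [v_1], [v_2], [v_3], [v_4], [v_5], [v_6], [v_7], [v_8], [v_9]
  1-simplices (30): (30 of them)
  2-simplices (20): (20 of them)

Hence C_0 ≅ Z^10, C_1 ≅ Z^30, C_2 ≅ Z^20.

The boundary map ∂_1: C_1 → C_0 sends each edge [p,q] (with p < q) to q − p.
This gives a 10×30 integer matrix of rank 9; reducing to Smith normal form yields diagonal entries (1,1,1,1,1,1,1,1,1).

The boundary map ∂_2: C_2 → C_1 acts by ∂[p,q,r] = [q,r] − [p,r] + [p,q]. For instance
  ∂[v_1,v_3,v_9] = [v_3,v_9] − [v_1,v_9] + [v_1,v_3],
  ∂[v_3,v_5,v_8] = [v_5,v_8] − [v_3,v_8] + [v_3,v_5].
The 30×20 boundary matrix has rank 20 and Smith normal form diag(1,1,1,1,1,1,1,1,1,1,1,1,1,1,1,1,1,1,1,2).

From H_k ≅ ker(∂_k) / im(∂_{k+1}) we obtain:

  H_0: rank C_0 − rank ∂_1 = 10 − 9 = 1, and the invariant factors of ∂_1 are all 1, so H_0 = Z.
  H_1: rank ker ∂_1 − rank ∂_2 = (30 − 9) − 20 = 1, and ∂_2 has invariant factor 2 > 1, so H_1 = Z ⊕ Z_2.
  H_2: rank ker ∂_2 − rank ∂_3 = (20 − 20) − 0 = 0, and there is no ∂_3, so H_2 = 0.

As a check, the Euler characteristic is 10 − 30 + 20 = 0, which agrees with 1 − 1 + 0 = 0.

H_0 ≅ Z,  H_1 ≅ Z ⊕ Z_2,  H_2 = 0.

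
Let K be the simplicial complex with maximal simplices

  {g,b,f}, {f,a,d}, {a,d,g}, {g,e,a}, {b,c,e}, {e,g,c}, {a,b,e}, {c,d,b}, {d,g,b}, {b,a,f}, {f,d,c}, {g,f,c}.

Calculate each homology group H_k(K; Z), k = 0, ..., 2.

Take the total order a < b < c < d < e < f < g on the vertex set. Then K (dimension 2) consists of the simplices:

  0-simplices (7): a, b, c, d, e, f, g
  1-simplices (18): ab, ad, ae, af, ag, bc, bd, be, bf, bg, cd, ce, cf, cg, df, dg, eg, fg
  2-simplices (12): abe, abf, adf, adg, aeg, bcd, bce, bdg, bfg, cdf, ceg, cfg

giving chain groups C_0 ≅ Z^7, C_1 ≅ Z^18, C_2 ≅ Z^12.

The boundary map ∂_1: C_1 → C_0 sends each edge [p,q] (with p < q) to q − p.
As a 7×18 matrix over Z this has rank 6, with invariant factors (1,1,1,1,1,1).

Boundary ∂_2: C_2 → C_1 sends each 2-simplex [p,q,r] to [q,r] − [p,r] + [p,q]. For instance
  ∂ceg = eg − cg + ce,
  ∂adf = df − af + ad.
The resulting 18×12 matrix has rank 12, and its Smith normal form has invariant factors (1,1,1,1,1,1,1,1,1,1,1,2).

Now H_k = ker ∂_k / im ∂_{k+1}, so:

  H_0: rank C_0 − rank ∂_1 = 7 − 6 = 1, and the invariant factors of ∂_1 are all 1, so H_0 ≅ Z.
  H_1: rank ker ∂_1 − rank ∂_2 = (18 − 6) − 12 = 0, and ∂_2 has invariant factor 2 > 1, so H_1 ≅ Z/2.
  H_2: rank ker ∂_2 − rank ∂_3 = (12 − 12) − 0 = 0, and there is no ∂_3, so H_2 ≅ 0.

(K is a triangulation of the real projective plane RP^2.)

H_0 = Z,  H_1 = Z/2,  H_2 = 0.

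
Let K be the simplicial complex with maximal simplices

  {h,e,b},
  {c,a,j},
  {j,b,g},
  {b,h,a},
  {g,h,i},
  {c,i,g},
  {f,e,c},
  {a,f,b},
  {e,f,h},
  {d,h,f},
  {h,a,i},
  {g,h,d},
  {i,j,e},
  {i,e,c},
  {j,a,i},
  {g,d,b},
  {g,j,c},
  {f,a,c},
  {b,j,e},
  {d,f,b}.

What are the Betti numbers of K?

Order the vertices as a < b < c < d < e < f < g < h < i < j. Listing each simplex with vertices in this order, K has dimension 2 with simplices:

  0-simplices (10): a, b, c, d, e, f, g, h, i, j
  1-simplices (30): ab, ac, af, ah, ai, aj, bd, be, bf, bg, bh, bj, ce, cf, cg, ci, cj, df, dg, dh, ef, eh, ei, ej, fh, gh, gi, gj, hi, ij
  2-simplices (20): abf, abh, acf, acj, ahi, aij, bdf, bdg, beh, bej, bgj, cef, cei, cgi, cgj, dfh, dgh, efh, eij, ghi

so the chain groups are C_0 ≅ Z^10, C_1 ≅ Z^30, C_2 ≅ Z^20.

Boundary ∂_1: C_1 → C_0 maps an edge to its endpoints' difference, ∂[p,q] = q − p. For instance
  ∂bj = j − b.
The resulting 10×30 matrix has rank 9, and its Smith normal form has invariant factors (1,1,1,1,1,1,1,1,1).

Boundary ∂_2: C_2 → C_1 acts by ∂[p,q,r] = [q,r] − [p,r] + [p,q]. For instance
  ∂dgh = gh − dh + dg,
  ∂abh = bh − ah + ab.
The 30×20 boundary matrix has rank 20 and Smith normal form diag(1,1,1,1,1,1,1,1,1,1,1,1,1,1,1,1,1,1,1,2).

Reading off H_k = ker ∂_k / im ∂_{k+1}:

  H_0: rank C_0 − rank ∂_1 = 10 − 9 = 1, and the invariant factors of ∂_1 are all 1, so H_0 ≅ Z.
  H_1: rank ker ∂_1 − rank ∂_2 = (30 − 9) − 20 = 1, and ∂_2 has invariant factor 2 > 1, so H_1 ≅ Z ⊕ Z/2.
  H_2: rank ker ∂_2 − rank ∂_3 = (20 − 20) − 0 = 0, and there is no ∂_3, so H_2 ≅ 0.

As a check, the Euler characteristic is 10 − 30 + 20 = 0, which agrees with 1 − 1 + 0 = 0.
(K is a triangulation of the Klein bottle.)

Hence the Betti numbers are b_0 = 1, b_1 = 1, b_2 = 0.

b_0 = 1, b_1 = 1, b_2 = 0.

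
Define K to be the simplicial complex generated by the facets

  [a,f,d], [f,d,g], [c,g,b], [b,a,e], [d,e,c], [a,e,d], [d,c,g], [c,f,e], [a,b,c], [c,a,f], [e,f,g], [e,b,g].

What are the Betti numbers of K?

b_0 = 1, b_1 = 0, b_2 = 0.

Order the vertices as a < b < c < d < e < f < g. Listing each simplex with vertices in this order, K has dimension 2 with simplices:

  0-simplices (7): a, b, c, d, e, f, g
  1-simplices (18): ab, ac, ad, ae, af, bc, be, bg, cd, ce, cf, cg, de, df, dg, ef, eg, fg
  2-simplices (12): abc, abe, acf, ade, adf, bcg, beg, cde, cdg, cef, dfg, efg

so the chain groups are C_0 ≅ Z^7, C_1 ≅ Z^18, C_2 ≅ Z^12.

Boundary ∂_1: C_1 → C_0 maps an edge to its endpoints' difference, ∂[p,q] = q − p.
The 7×18 boundary matrix has rank 6 and Smith normal form diag(1,1,1,1,1,1).

∂_2: C_2 → C_1 maps a triangle to the signed sum of its edges. For instance
  ∂bcg = cg − bg + bc,
  ∂cde = de − ce + cd.
The 18×12 boundary matrix has rank 12 and Smith normal form diag(1,1,1,1,1,1,1,1,1,1,1,2).

Computing H_k = (kernel of ∂_k) / (image of ∂_{k+1}):

  H_0: rank C_0 − rank ∂_1 = 7 − 6 = 1, and the invariant factors of ∂_1 are all 1, so H_0 ≅ Z.
  H_1: rank ker ∂_1 − rank ∂_2 = (18 − 6) − 12 = 0, and ∂_2 has invariant factor 2 > 1, so H_1 ≅ Z/2.
  H_2: rank ker ∂_2 − rank ∂_3 = (12 − 12) − 0 = 0, and there is no ∂_3, so H_2 ≅ 0.

(K is a triangulation of the real projective plane RP^2.)

Hence the Betti numbers are b_0 = 1, b_1 = 0, b_2 = 0.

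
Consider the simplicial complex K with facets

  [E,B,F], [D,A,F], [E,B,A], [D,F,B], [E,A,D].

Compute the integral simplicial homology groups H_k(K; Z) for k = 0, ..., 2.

H_0 = Z,  H_1 = Z,  H_2 = 0.

We work with the vertex ordering A < B < D < E < F. The simplices of K, each written with vertices in increasing order, are:

  0-simplices (5): A, B, D, E, F
  1-simplices (10): AB, AD, AE, AF, BD, BE, BF, DE, DF, EF
  2-simplices (5): ABE, ADE, ADF, BDF, BEF

Hence C_0 ≅ Z^5, C_1 ≅ Z^10, C_2 ≅ Z^5.

Boundary ∂_1: C_1 → C_0 maps an edge to its endpoints' difference, ∂[p,q] = q − p. For instance
  ∂BD = D − B.
The 5×10 boundary matrix has rank 4 and Smith normal form diag(1,1,1,1).

The boundary map ∂_2: C_2 → C_1 maps a triangle to the signed sum of its edges. For instance
  ∂BDF = DF − BF + BD,
  ∂BEF = EF − BF + BE.
The 10×5 boundary matrix has rank 5 and Smith normal form diag(1,1,1,1,1).

Reading off H_k = ker ∂_k / im ∂_{k+1}:

  H_0: rank C_0 − rank ∂_1 = 5 − 4 = 1, and the invariant factors of ∂_1 are all 1, so H_0 = Z.
  H_1: rank ker ∂_1 − rank ∂_2 = (10 − 4) − 5 = 1, and the invariant factors of ∂_2 are all 1, so H_1 = Z.
  H_2: rank ker ∂_2 − rank ∂_3 = (5 − 5) − 0 = 0, and there is no ∂_3, so H_2 = 0.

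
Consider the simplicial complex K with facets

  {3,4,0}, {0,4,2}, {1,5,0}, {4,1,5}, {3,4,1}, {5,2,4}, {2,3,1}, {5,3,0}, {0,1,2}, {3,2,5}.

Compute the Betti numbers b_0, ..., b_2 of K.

We work with the vertex ordering 0 < 1 < 2 < 3 < 4 < 5. The simplices of K, each written with vertices in increasing order, are:

  0-simplices (6): [0], [1], [2], [3], [4], [5]
  1-simplices (15): [0,1], [0,2], [0,3], [0,4], [0,5], [1,2], [1,3], [1,4], [1,5], [2,3], [2,4], [2,5], [3,4], [3,5], [4,5]
  2-simplices (10): [0,1,2], [0,1,5], [0,2,4], [0,3,4], [0,3,5], [1,2,3], [1,3,4], [1,4,5], [2,3,5], [2,4,5]

so the chain groups are C_0 ≅ Z^6, C_1 ≅ Z^15, C_2 ≅ Z^10.

The boundary map ∂_1: C_1 → C_0 is given by ∂[p,q] = [q] − [p]. For instance
  ∂[3,5] = [5] − [3].
As a 6×15 matrix over Z this has rank 5, with invariant factors (1,1,1,1,1).

Boundary ∂_2: C_2 → C_1 maps a triangle to the signed sum of its edges. For instance
  ∂[0,1,2] = [1,2] − [0,2] + [0,1],
  ∂[2,4,5] = [4,5] − [2,5] + [2,4].
This gives a 15×10 integer matrix of rank 10; reducing to Smith normal form yields diagonal entries (1,1,1,1,1,1,1,1,1,2).

From H_k ≅ ker(∂_k) / im(∂_{k+1}) we obtain:

  H_0: rank C_0 − rank ∂_1 = 6 − 5 = 1, and the invariant factors of ∂_1 are all 1, so H_0 = Z.
  H_1: rank ker ∂_1 − rank ∂_2 = (15 − 5) − 10 = 0, and ∂_2 has invariant factor 2 > 1, so H_1 = Z/2.
  H_2: rank ker ∂_2 − rank ∂_3 = (10 − 10) − 0 = 0, and there is no ∂_3, so H_2 = 0.

(K is a triangulation of the real projective plane RP^2.)

Hence the Betti numbers are b_0 = 1, b_1 = 0, b_2 = 0.

b_0 = 1, b_1 = 0, b_2 = 0.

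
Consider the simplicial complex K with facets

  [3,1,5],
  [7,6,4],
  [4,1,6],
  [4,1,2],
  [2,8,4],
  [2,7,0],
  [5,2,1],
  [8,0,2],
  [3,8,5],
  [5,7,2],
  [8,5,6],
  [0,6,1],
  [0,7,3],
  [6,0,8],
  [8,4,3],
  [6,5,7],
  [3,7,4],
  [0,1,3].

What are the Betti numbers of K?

b_0 = 1, b_1 = 2, b_2 = 1.

Fix the vertex order 0 < 1 < 2 < 3 < 4 < 5 < 6 < 7 < 8 and write every simplex with vertices in increasing order. Then dim K = 2 and the simplices of K are:

  0-simplices (9): [0], [1], [2], [3], [4], [5], [6], [7], [8]
  1-simplices (27): (27 of them)
  2-simplices (18): [0,1,3], [0,1,6], [0,2,7], [0,2,8], [0,3,7], [0,6,8], [1,2,4], [1,2,5], [1,3,5], [1,4,6], [2,4,8], [2,5,7], [3,4,7], [3,4,8], [3,5,8], [4,6,7], [5,6,7], [5,6,8]

so the chain groups are C_0 ≅ Z^9, C_1 ≅ Z^27, C_2 ≅ Z^18.

The boundary map ∂_1: C_1 → C_0 sends each edge [p,q] (with p < q) to q − p.
This gives a 9×27 integer matrix of rank 8; reducing to Smith normal form yields diagonal entries (1,1,1,1,1,1,1,1).

The boundary map ∂_2: C_2 → C_1 acts by ∂[p,q,r] = [q,r] − [p,r] + [p,q]. For instance
  ∂[2,4,8] = [4,8] − [2,8] + [2,4],
  ∂[3,5,8] = [5,8] − [3,8] + [3,5].
As a 27×18 matrix over Z this has rank 17, with invariant factors (1,1,1,1,1,1,1,1,1,1,1,1,1,1,1,1,1).

From H_k ≅ ker(∂_k) / im(∂_{k+1}) we obtain:

  H_0: rank C_0 − rank ∂_1 = 9 − 8 = 1, and the invariant factors of ∂_1 are all 1, so H_0 = Z.
  H_1: rank ker ∂_1 − rank ∂_2 = (27 − 8) − 17 = 2, and the invariant factors of ∂_2 are all 1, so H_1 = Z^2.
  H_2: rank ker ∂_2 − rank ∂_3 = (18 − 17) − 0 = 1, and there is no ∂_3, so H_2 = Z.

Hence the Betti numbers are b_0 = 1, b_1 = 2, b_2 = 1.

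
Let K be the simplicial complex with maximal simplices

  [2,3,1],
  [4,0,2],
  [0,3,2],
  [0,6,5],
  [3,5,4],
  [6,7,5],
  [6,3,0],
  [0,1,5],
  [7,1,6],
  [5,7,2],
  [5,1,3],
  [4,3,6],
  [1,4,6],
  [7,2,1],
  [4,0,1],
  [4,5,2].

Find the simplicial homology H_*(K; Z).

H_0 ≅ Z,  H_1 ≅ Z^2,  H_2 ≅ Z.

Fix the vertex order 0 < 1 < 2 < 3 < 4 < 5 < 6 < 7 and write every simplex with vertices in increasing order. Then dim K = 2 and the simplices of K are:

  0-simplices (8): [0], [1], [2], [3], [4], [5], [6], [7]
  1-simplices (24): (24 of them)
  2-simplices (16): [0,1,4], [0,1,5], [0,2,3], [0,2,4], [0,3,6], [0,5,6], [1,2,3], [1,2,7], [1,3,5], [1,4,6], [1,6,7], [2,4,5], [2,5,7], [3,4,5], [3,4,6], [5,6,7]

so the chain groups are C_0 ≅ Z^8, C_1 ≅ Z^24, C_2 ≅ Z^16.

∂_1: C_1 → C_0 is given by ∂[p,q] = [q] − [p].
The resulting 8×24 matrix has rank 7, and its Smith normal form has invariant factors (1,1,1,1,1,1,1).

The boundary map ∂_2: C_2 → C_1 sends each 2-simplex [p,q,r] to [q,r] − [p,r] + [p,q]. For instance
  ∂[1,2,7] = [2,7] − [1,7] + [1,2],
  ∂[0,1,4] = [1,4] − [0,4] + [0,1].
This gives a 24×16 integer matrix of rank 15; reducing to Smith normal form yields diagonal entries (1,1,1,1,1,1,1,1,1,1,1,1,1,1,1).

Now H_k = ker ∂_k / im ∂_{k+1}, so:

  H_0: rank C_0 − rank ∂_1 = 8 − 7 = 1, and the invariant factors of ∂_1 are all 1, so H_0 ≅ Z.
  H_1: rank ker ∂_1 − rank ∂_2 = (24 − 7) − 15 = 2, and the invariant factors of ∂_2 are all 1, so H_1 ≅ Z^2.
  H_2: rank ker ∂_2 − rank ∂_3 = (16 − 15) − 0 = 1, and there is no ∂_3, so H_2 ≅ Z.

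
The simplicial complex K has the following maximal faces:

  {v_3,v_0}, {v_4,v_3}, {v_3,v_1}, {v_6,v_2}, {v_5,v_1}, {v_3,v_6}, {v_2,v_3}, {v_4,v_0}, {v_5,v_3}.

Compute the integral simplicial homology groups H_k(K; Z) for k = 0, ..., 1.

Fix the vertex order v_0 < v_1 < v_2 < v_3 < v_4 < v_5 < v_6 and write every simplex with vertices in increasing order. Then dim K = 1 and the simplices of K are:

  0-simplices (7): [v_0], [v_1], [v_2], [v_3], [v_4], [v_5], [v_6]
  1-simplices (9): [v_0,v_3], [v_0,v_4], [v_1,v_3], [v_1,v_5], [v_2,v_3], [v_2,v_6], [v_3,v_4], [v_3,v_5], [v_3,v_6]

so the chain groups are C_0 ≅ Z^7, C_1 ≅ Z^9.

Boundary ∂_1: C_1 → C_0 sends each edge [p,q] (with p < q) to q − p. For instance
  ∂[v_1,v_5] = [v_5] − [v_1].
The resulting 7×9 matrix has rank 6, and its Smith normal form has invariant factors (1,1,1,1,1,1).

Computing H_k = (kernel of ∂_k) / (image of ∂_{k+1}):

  H_0: rank C_0 − rank ∂_1 = 7 − 6 = 1, and the invariant factors of ∂_1 are all 1, so H_0 = Z.
  H_1: rank ker ∂_1 − rank ∂_2 = (9 − 6) − 0 = 3, and there is no ∂_2, so H_1 = Z^3.

As a check, the Euler characteristic is 7 − 9 = -2, which agrees with 1 − 3 = -2.

H_0 ≅ Z,  H_1 ≅ Z^3.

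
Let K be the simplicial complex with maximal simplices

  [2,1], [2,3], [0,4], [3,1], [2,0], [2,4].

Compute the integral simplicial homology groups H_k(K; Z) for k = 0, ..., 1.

We work with the vertex ordering 0 < 1 < 2 < 3 < 4. The simplices of K, each written with vertices in increasing order, are:

  0-simplices (5): [0], [1], [2], [3], [4]
  1-simplices (6): [0,2], [0,4], [1,2], [1,3], [2,3], [2,4]

so the chain groups are C_0 ≅ Z^5, C_1 ≅ Z^6.

∂_1: C_1 → C_0 sends each edge [p,q] (with p < q) to q − p. For instance
  ∂[2,4] = [4] − [2].
The 5×6 boundary matrix has rank 4 and Smith normal form diag(1,1,1,1).

Reading off H_k = ker ∂_k / im ∂_{k+1}:

  H_0: rank C_0 − rank ∂_1 = 5 − 4 = 1, and the invariant factors of ∂_1 are all 1, so H_0 ≅ Z.
  H_1: rank ker ∂_1 − rank ∂_2 = (6 − 4) − 0 = 2, and there is no ∂_2, so H_1 ≅ Z^2.

H_0 = Z,  H_1 = Z^2.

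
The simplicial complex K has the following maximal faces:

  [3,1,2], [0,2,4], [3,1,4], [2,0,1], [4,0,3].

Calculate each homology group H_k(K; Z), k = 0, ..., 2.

H_0 ≅ Z,  H_1 ≅ Z,  H_2 = 0.

Order the vertices as 0 < 1 < 2 < 3 < 4. Listing each simplex with vertices in this order, K has dimension 2 with simplices:

  0-simplices (5): [0], [1], [2], [3], [4]
  1-simplices (10): [0,1], [0,2], [0,3], [0,4], [1,2], [1,3], [1,4], [2,3], [2,4], [3,4]
  2-simplices (5): [0,1,2], [0,2,4], [0,3,4], [1,2,3], [1,3,4]

so the chain groups are C_0 ≅ Z^5, C_1 ≅ Z^10, C_2 ≅ Z^5.

The boundary map ∂_1: C_1 → C_0 sends each edge [p,q] (with p < q) to q − p. For instance
  ∂[1,2] = [2] − [1].
The resulting 5×10 matrix has rank 4, and its Smith normal form has invariant factors (1,1,1,1).

The boundary map ∂_2: C_2 → C_1 maps a triangle to the signed sum of its edges. For instance
  ∂[0,1,2] = [1,2] − [0,2] + [0,1],
  ∂[0,2,4] = [2,4] − [0,4] + [0,2].
The 10×5 boundary matrix has rank 5 and Smith normal form diag(1,1,1,1,1).

Now H_k = ker ∂_k / im ∂_{k+1}, so:

  H_0: rank C_0 − rank ∂_1 = 5 − 4 = 1, and the invariant factors of ∂_1 are all 1, so H_0 ≅ Z.
  H_1: rank ker ∂_1 − rank ∂_2 = (10 − 4) − 5 = 1, and the invariant factors of ∂_2 are all 1, so H_1 ≅ Z.
  H_2: rank ker ∂_2 − rank ∂_3 = (5 − 5) − 0 = 0, and there is no ∂_3, so H_2 ≅ 0.

As a check, the Euler characteristic is 5 − 10 + 5 = 0, which agrees with 1 − 1 + 0 = 0.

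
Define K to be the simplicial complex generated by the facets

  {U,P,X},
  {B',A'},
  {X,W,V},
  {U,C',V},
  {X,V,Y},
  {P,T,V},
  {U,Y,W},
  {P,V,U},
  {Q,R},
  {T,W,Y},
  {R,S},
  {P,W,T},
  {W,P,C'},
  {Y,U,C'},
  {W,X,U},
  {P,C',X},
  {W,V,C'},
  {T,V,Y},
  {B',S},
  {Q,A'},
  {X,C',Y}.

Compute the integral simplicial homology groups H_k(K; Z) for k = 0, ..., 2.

H_0 ≅ Z^2,  H_1 ≅ Z^3,  H_2 ≅ Z.

Fix the vertex order P < Q < R < S < T < U < V < W < X < Y < A' < B' < C' and write every simplex with vertices in increasing order. Then dim K = 2 and the simplices of K are:

  0-simplices (13): [P], [Q], [R], [S], [T], [U], [V], [W], [X], [Y], [A'], [B'], [C']
  1-simplices (29): (29 of them)
  2-simplices (16): [P,T,V], [P,T,W], [P,U,V], [P,U,X], [P,W,C'], [P,X,C'], [T,V,Y], [T,W,Y], [U,V,C'], [U,W,X], [U,W,Y], [U,Y,C'], [V,W,X], [V,W,C'], [V,X,Y], [X,Y,C']

giving chain groups C_0 ≅ Z^13, C_1 ≅ Z^29, C_2 ≅ Z^16.

Boundary ∂_1: C_1 → C_0 maps an edge to its endpoints' difference, ∂[p,q] = q − p.
The 13×29 boundary matrix has rank 11 and Smith normal form diag(1,1,1,1,1,1,1,1,1,1,1).

Boundary ∂_2: C_2 → C_1 sends each 2-simplex [p,q,r] to [q,r] − [p,r] + [p,q]. For instance
  ∂[T,V,Y] = [V,Y] − [T,Y] + [T,V],
  ∂[P,U,X] = [U,X] − [P,X] + [P,U].
The 29×16 boundary matrix has rank 15 and Smith normal form diag(1,1,1,1,1,1,1,1,1,1,1,1,1,1,1).

From H_k ≅ ker(∂_k) / im(∂_{k+1}) we obtain:

  H_0: rank C_0 − rank ∂_1 = 13 − 11 = 2, and the invariant factors of ∂_1 are all 1, so H_0 ≅ Z^2.
  H_1: rank ker ∂_1 − rank ∂_2 = (29 − 11) − 15 = 3, and the invariant factors of ∂_2 are all 1, so H_1 ≅ Z^3.
  H_2: rank ker ∂_2 − rank ∂_3 = (16 − 15) − 0 = 1, and there is no ∂_3, so H_2 ≅ Z.

As a check, the Euler characteristic is 13 − 29 + 16 = 0, which agrees with 2 − 3 + 1 = 0.
(K is a triangulation of the disjoint union of the circle S^1 and the torus T^2.)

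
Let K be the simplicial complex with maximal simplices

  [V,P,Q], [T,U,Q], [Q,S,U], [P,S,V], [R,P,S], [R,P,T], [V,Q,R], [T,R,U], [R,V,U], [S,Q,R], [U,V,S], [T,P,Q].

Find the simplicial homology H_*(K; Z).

Fix the vertex order P < Q < R < S < T < U < V and write every simplex with vertices in increasing order. Then dim K = 2 and the simplices of K are:

  0-simplices (7): P, Q, R, S, T, U, V
  1-simplices (18): PQ, PR, PS, PT, PV, QR, QS, QT, QU, QV, RS, RT, RU, RV, SU, SV, TU, UV
  2-simplices (12): PQT, PQV, PRS, PRT, PSV, QRS, QRV, QSU, QTU, RTU, RUV, SUV

so the chain groups are C_0 ≅ Z^7, C_1 ≅ Z^18, C_2 ≅ Z^12.

Boundary ∂_1: C_1 → C_0 sends each edge [p,q] (with p < q) to q − p.
As a 7×18 matrix over Z this has rank 6, with invariant factors (1,1,1,1,1,1).

∂_2: C_2 → C_1 sends each 2-simplex [p,q,r] to [q,r] − [p,r] + [p,q]. For instance
  ∂QRV = RV − QV + QR,
  ∂RTU = TU − RU + RT.
The resulting 18×12 matrix has rank 12, and its Smith normal form has invariant factors (1,1,1,1,1,1,1,1,1,1,1,2).

From H_k ≅ ker(∂_k) / im(∂_{k+1}) we obtain:

  H_0: rank C_0 − rank ∂_1 = 7 − 6 = 1, and the invariant factors of ∂_1 are all 1, so H_0 = Z.
  H_1: rank ker ∂_1 − rank ∂_2 = (18 − 6) − 12 = 0, and ∂_2 has invariant factor 2 > 1, so H_1 = Z_2.
  H_2: rank ker ∂_2 − rank ∂_3 = (12 − 12) − 0 = 0, and there is no ∂_3, so H_2 = 0.

H_0 ≅ Z,  H_1 ≅ Z_2,  H_2 = 0.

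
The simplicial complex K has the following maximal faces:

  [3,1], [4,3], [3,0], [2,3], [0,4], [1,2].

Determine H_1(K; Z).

H_1 ≅ Z^2.

Fix the vertex order 0 < 1 < 2 < 3 < 4 and write every simplex with vertices in increasing order. Then dim K = 1 and the simplices of K are:

  0-simplices (5): [0], [1], [2], [3], [4]
  1-simplices (6): [0,3], [0,4], [1,2], [1,3], [2,3], [3,4]

giving chain groups C_0 ≅ Z^5, C_1 ≅ Z^6.

The boundary map ∂_1: C_1 → C_0 is given by ∂[p,q] = [q] − [p].
This gives a 5×6 integer matrix of rank 4; reducing to Smith normal form yields diagonal entries (1,1,1,1).

Reading off H_k = ker ∂_k / im ∂_{k+1}:

  H_1: rank ker ∂_1 − rank ∂_2 = (6 − 4) − 0 = 2, and there is no ∂_2, so H_1 = Z^2.

(K is a triangulation of a wedge of 2 circles.)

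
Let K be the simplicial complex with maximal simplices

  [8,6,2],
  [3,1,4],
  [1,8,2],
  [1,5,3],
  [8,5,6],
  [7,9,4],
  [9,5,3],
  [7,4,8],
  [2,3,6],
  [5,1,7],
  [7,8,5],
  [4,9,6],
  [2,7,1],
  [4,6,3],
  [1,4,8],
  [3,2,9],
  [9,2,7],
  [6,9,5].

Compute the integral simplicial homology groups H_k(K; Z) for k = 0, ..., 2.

Fix the vertex order 1 < 2 < 3 < 4 < 5 < 6 < 7 < 8 < 9 and write every simplex with vertices in increasing order. Then dim K = 2 and the simplices of K are:

  0-simplices (9): [1], [2], [3], [4], [5], [6], [7], [8], [9]
  1-simplices (27): (27 of them)
  2-simplices (18): [1,2,7], [1,2,8], [1,3,4], [1,3,5], [1,4,8], [1,5,7], [2,3,6], [2,3,9], [2,6,8], [2,7,9], [3,4,6], [3,5,9], [4,6,9], [4,7,8], [4,7,9], [5,6,8], [5,6,9], [5,7,8]

giving chain groups C_0 ≅ Z^9, C_1 ≅ Z^27, C_2 ≅ Z^18.

∂_1: C_1 → C_0 sends each edge [p,q] (with p < q) to q − p. For instance
  ∂[7,9] = [9] − [7].
This gives a 9×27 integer matrix of rank 8; reducing to Smith normal form yields diagonal entries (1,1,1,1,1,1,1,1).

The boundary map ∂_2: C_2 → C_1 maps a triangle to the signed sum of its edges. For instance
  ∂[1,5,7] = [5,7] − [1,7] + [1,5],
  ∂[2,6,8] = [6,8] − [2,8] + [2,6].
As a 27×18 matrix over Z this has rank 18, with invariant factors (1,1,1,1,1,1,1,1,1,1,1,1,1,1,1,1,1,2).

Now H_k = ker ∂_k / im ∂_{k+1}, so:

  H_0: rank C_0 − rank ∂_1 = 9 − 8 = 1, and the invariant factors of ∂_1 are all 1, so H_0 ≅ Z.
  H_1: rank ker ∂_1 − rank ∂_2 = (27 − 8) − 18 = 1, and ∂_2 has invariant factor 2 > 1, so H_1 ≅ Z ⊕ Z_2.
  H_2: rank ker ∂_2 − rank ∂_3 = (18 − 18) − 0 = 0, and there is no ∂_3, so H_2 ≅ 0.

H_0 ≅ Z,  H_1 ≅ Z ⊕ Z_2,  H_2 = 0.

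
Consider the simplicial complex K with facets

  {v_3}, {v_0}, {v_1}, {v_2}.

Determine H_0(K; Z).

K has 4 vertices.
rank ∂_0 = 0, rank ∂_1 = 0 ⇒ b_0 = 4 − 0 − 0 = 4. So H_0 = Z^4.

H_0 = Z^4.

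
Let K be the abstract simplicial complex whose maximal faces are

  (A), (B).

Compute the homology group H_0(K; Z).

H_0 ≅ Z^2.

Fix the vertex order A < B and write every simplex with vertices in increasing order. Then dim K = 0 and the simplices of K are:

  0-simplices (2): A, B

giving chain groups C_0 ≅ Z^2.

Computing H_k = (kernel of ∂_k) / (image of ∂_{k+1}):

  H_0: rank C_0 − rank ∂_1 = 2 − 0 = 2, and there is no ∂_1, so H_0 ≅ Z^2.

(K is a triangulation of a set of 2 points.)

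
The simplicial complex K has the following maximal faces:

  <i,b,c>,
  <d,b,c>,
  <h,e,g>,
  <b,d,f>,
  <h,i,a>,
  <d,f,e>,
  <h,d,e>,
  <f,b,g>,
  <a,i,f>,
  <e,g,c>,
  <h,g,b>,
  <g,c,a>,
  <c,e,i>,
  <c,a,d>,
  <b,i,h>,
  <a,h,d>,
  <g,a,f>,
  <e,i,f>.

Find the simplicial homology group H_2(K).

H_2 = Z.

We work with the vertex ordering a < b < c < d < e < f < g < h < i. The simplices of K, each written with vertices in increasing order, are:

  0-simplices (9): a, b, c, d, e, f, g, h, i
  1-simplices (27): ac, ad, af, ag, ah, ai, bc, bd, bf, bg, bh, bi, cd, ce, cg, ci, de, df, dh, ef, eg, eh, ei, fg, fi, gh, hi
  2-simplices (18): acd, acg, adh, afg, afi, ahi, bcd, bci, bdf, bfg, bgh, bhi, ceg, cei, def, deh, efi, egh

giving chain groups C_0 ≅ Z^9, C_1 ≅ Z^27, C_2 ≅ Z^18.

∂_1: C_1 → C_0 is given by ∂[p,q] = [q] − [p]. For instance
  ∂de = e − d.
The 9×27 boundary matrix has rank 8 and Smith normal form diag(1,1,1,1,1,1,1,1).

The boundary map ∂_2: C_2 → C_1 maps a triangle to the signed sum of its edges. For instance
  ∂bhi = hi − bi + bh,
  ∂bci = ci − bi + bc.
The 27×18 boundary matrix has rank 17 and Smith normal form diag(1,1,1,1,1,1,1,1,1,1,1,1,1,1,1,1,1).

From H_k ≅ ker(∂_k) / im(∂_{k+1}) we obtain:

  H_2: rank ker ∂_2 − rank ∂_3 = (18 − 17) − 0 = 1, and there is no ∂_3, so H_2 = Z.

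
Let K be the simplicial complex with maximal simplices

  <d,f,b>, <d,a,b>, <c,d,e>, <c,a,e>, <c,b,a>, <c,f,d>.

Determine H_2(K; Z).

H_2 = 0.

Fix the vertex order a < b < c < d < e < f and write every simplex with vertices in increasing order. Then dim K = 2 and the simplices of K are:

  0-simplices (6): a, b, c, d, e, f
  1-simplices (12): ab, ac, ad, ae, bc, bd, bf, cd, ce, cf, de, df
  2-simplices (6): abc, abd, ace, bdf, cde, cdf

giving chain groups C_0 ≅ Z^6, C_1 ≅ Z^12, C_2 ≅ Z^6.

The boundary map ∂_1: C_1 → C_0 is given by ∂[p,q] = [q] − [p]. For instance
  ∂cd = d − c.
As a 6×12 matrix over Z this has rank 5, with invariant factors (1,1,1,1,1).

∂_2: C_2 → C_1 sends each 2-simplex [p,q,r] to [q,r] − [p,r] + [p,q]. For instance
  ∂abc = bc − ac + ab,
  ∂ace = ce − ae + ac.
The 12×6 boundary matrix has rank 6 and Smith normal form diag(1,1,1,1,1,1).

Now H_k = ker ∂_k / im ∂_{k+1}, so:

  H_2: rank ker ∂_2 − rank ∂_3 = (6 − 6) − 0 = 0, and there is no ∂_3, so H_2 ≅ 0.

(K is a triangulation of the cylinder S^1 x I.)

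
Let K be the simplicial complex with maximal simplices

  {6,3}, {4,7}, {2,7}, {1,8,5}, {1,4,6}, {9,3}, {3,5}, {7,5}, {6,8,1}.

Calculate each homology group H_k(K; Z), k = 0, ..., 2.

H_0 ≅ Z,  H_1 ≅ Z^2,  H_2 = 0.

Fix the vertex order 1 < 2 < 3 < 4 < 5 < 6 < 7 < 8 < 9 and write every simplex with vertices in increasing order. Then dim K = 2 and the simplices of K are:

  0-simplices (9): [1], [2], [3], [4], [5], [6], [7], [8], [9]
  1-simplices (13): [1,4], [1,5], [1,6], [1,8], [2,7], [3,5], [3,6], [3,9], [4,6], [4,7], [5,7], [5,8], [6,8]
  2-simplices (3): [1,4,6], [1,5,8], [1,6,8]

giving chain groups C_0 ≅ Z^9, C_1 ≅ Z^13, C_2 ≅ Z^3.

Boundary ∂_1: C_1 → C_0 sends each edge [p,q] (with p < q) to q − p. For instance
  ∂[1,5] = [5] − [1].
The 9×13 boundary matrix has rank 8 and Smith normal form diag(1,1,1,1,1,1,1,1).

The boundary map ∂_2: C_2 → C_1 sends each 2-simplex [p,q,r] to [q,r] − [p,r] + [p,q]. For instance
  ∂[1,5,8] = [5,8] − [1,8] + [1,5],
  ∂[1,6,8] = [6,8] − [1,8] + [1,6].
This gives a 13×3 integer matrix of rank 3; reducing to Smith normal form yields diagonal entries (1,1,1).

Computing H_k = (kernel of ∂_k) / (image of ∂_{k+1}):

  H_0: rank C_0 − rank ∂_1 = 9 − 8 = 1, and the invariant factors of ∂_1 are all 1, so H_0 = Z.
  H_1: rank ker ∂_1 − rank ∂_2 = (13 − 8) − 3 = 2, and the invariant factors of ∂_2 are all 1, so H_1 = Z^2.
  H_2: rank ker ∂_2 − rank ∂_3 = (3 − 3) − 0 = 0, and there is no ∂_3, so H_2 = 0.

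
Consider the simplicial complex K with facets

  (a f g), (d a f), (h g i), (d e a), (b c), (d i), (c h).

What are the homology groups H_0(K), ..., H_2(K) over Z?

We work with the vertex ordering a < b < c < d < e < f < g < h < i. The simplices of K, each written with vertices in increasing order, are:

  0-simplices (9): a, b, c, d, e, f, g, h, i
  1-simplices (13): ad, ae, af, ag, bc, ch, de, df, di, fg, gh, gi, hi
  2-simplices (4): ade, adf, afg, ghi

so the chain groups are C_0 ≅ Z^9, C_1 ≅ Z^13, C_2 ≅ Z^4.

Boundary ∂_1: C_1 → C_0 is given by ∂[p,q] = [q] − [p]. For instance
  ∂gh = h − g.
This gives a 9×13 integer matrix of rank 8; reducing to Smith normal form yields diagonal entries (1,1,1,1,1,1,1,1).

Boundary ∂_2: C_2 → C_1 maps a triangle to the signed sum of its edges. For instance
  ∂ghi = hi − gi + gh,
  ∂ade = de − ae + ad.
As a 13×4 matrix over Z this has rank 4, with invariant factors (1,1,1,1).

Reading off H_k = ker ∂_k / im ∂_{k+1}:

  H_0: rank C_0 − rank ∂_1 = 9 − 8 = 1, and the invariant factors of ∂_1 are all 1, so H_0 = Z.
  H_1: rank ker ∂_1 − rank ∂_2 = (13 − 8) − 4 = 1, and the invariant factors of ∂_2 are all 1, so H_1 = Z.
  H_2: rank ker ∂_2 − rank ∂_3 = (4 − 4) − 0 = 0, and there is no ∂_3, so H_2 = 0.

As a check, the Euler characteristic is 9 − 13 + 4 = 0, which agrees with 1 − 1 + 0 = 0.

H_0 = Z,  H_1 = Z,  H_2 = 0.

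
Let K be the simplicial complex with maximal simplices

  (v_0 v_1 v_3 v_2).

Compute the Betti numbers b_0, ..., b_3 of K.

b_0 = 1, b_1 = 0, b_2 = 0, b_3 = 0.

Take the total order v_0 < v_1 < v_2 < v_3 on the vertex set. Then K (dimension 3) consists of the simplices:

  0-simplices (4): [v_0], [v_1], [v_2], [v_3]
  1-simplices (6): [v_0,v_1], [v_0,v_2], [v_0,v_3], [v_1,v_2], [v_1,v_3], [v_2,v_3]
  2-simplices (4): [v_0,v_1,v_2], [v_0,v_1,v_3], [v_0,v_2,v_3], [v_1,v_2,v_3]
  3-simplices (1): [v_0,v_1,v_2,v_3]

giving chain groups C_0 ≅ Z^4, C_1 ≅ Z^6, C_2 ≅ Z^4, C_3 ≅ Z^1.

Boundary ∂_1: C_1 → C_0 maps an edge to its endpoints' difference, ∂[p,q] = q − p. For instance
  ∂[v_0,v_2] = [v_2] − [v_0].
As a 4×6 matrix over Z this has rank 3, with invariant factors (1,1,1).

Boundary ∂_2: C_2 → C_1 acts by ∂[p,q,r] = [q,r] − [p,r] + [p,q]. For instance
  ∂[v_0,v_1,v_3] = [v_1,v_3] − [v_0,v_3] + [v_0,v_1],
  ∂[v_0,v_1,v_2] = [v_1,v_2] − [v_0,v_2] + [v_0,v_1].
The resulting 6×4 matrix has rank 3, and its Smith normal form has invariant factors (1,1,1).

The boundary map ∂_3: C_3 → C_2 sends each 3-simplex σ to the alternating sum Σ_i (−1)^i (σ with its i-th vertex removed). For instance
  ∂[v_0,v_1,v_2,v_3] = [v_1,v_2,v_3] − [v_0,v_2,v_3] + [v_0,v_1,v_3] − [v_0,v_1,v_2].
As a 4×1 matrix over Z this has rank 1, with invariant factors (1).

From H_k ≅ ker(∂_k) / im(∂_{k+1}) we obtain:

  H_0: rank C_0 − rank ∂_1 = 4 − 3 = 1, and the invariant factors of ∂_1 are all 1, so H_0 = Z.
  H_1: rank ker ∂_1 − rank ∂_2 = (6 − 3) − 3 = 0, and the invariant factors of ∂_2 are all 1, so H_1 = 0.
  H_2: rank ker ∂_2 − rank ∂_3 = (4 − 3) − 1 = 0, and the invariant factors of ∂_3 are all 1, so H_2 = 0.
  H_3: rank ker ∂_3 − rank ∂_4 = (1 − 1) − 0 = 0, and there is no ∂_4, so H_3 = 0.

(K is a triangulation of the 3-simplex.)

Hence the Betti numbers are b_0 = 1, b_1 = 0, b_2 = 0, b_3 = 0.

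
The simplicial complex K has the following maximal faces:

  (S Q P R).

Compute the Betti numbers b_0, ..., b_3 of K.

K has 4 vertices, 6 edges, 4 triangles, 1 3-simplex.
rank ∂_0 = 0, rank ∂_1 = 3 ⇒ b_0 = 4 − 0 − 3 = 1; all invariant factors of ∂_1 are 1 so no torsion. So H_0 ≅ Z.
rank ∂_1 = 3, rank ∂_2 = 3 ⇒ b_1 = 6 − 3 − 3 = 0; all invariant factors of ∂_2 are 1 so no torsion. So H_1 ≅ 0.
rank ∂_2 = 3, rank ∂_3 = 1 ⇒ b_2 = 4 − 3 − 1 = 0; all invariant factors of ∂_3 are 1 so no torsion. So H_2 ≅ 0.
rank ∂_3 = 1, rank ∂_4 = 0 ⇒ b_3 = 1 − 1 − 0 = 0. So H_3 ≅ 0.

b_0 = 1, b_1 = 0, b_2 = 0, b_3 = 0.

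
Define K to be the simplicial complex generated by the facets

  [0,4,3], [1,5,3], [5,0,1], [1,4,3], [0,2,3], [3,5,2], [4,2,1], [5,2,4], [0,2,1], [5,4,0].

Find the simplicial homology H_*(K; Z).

We work with the vertex ordering 0 < 1 < 2 < 3 < 4 < 5. The simplices of K, each written with vertices in increasing order, are:

  0-simplices (6): [0], [1], [2], [3], [4], [5]
  1-simplices (15): [0,1], [0,2], [0,3], [0,4], [0,5], [1,2], [1,3], [1,4], [1,5], [2,3], [2,4], [2,5], [3,4], [3,5], [4,5]
  2-simplices (10): [0,1,2], [0,1,5], [0,2,3], [0,3,4], [0,4,5], [1,2,4], [1,3,4], [1,3,5], [2,3,5], [2,4,5]

so the chain groups are C_0 ≅ Z^6, C_1 ≅ Z^15, C_2 ≅ Z^10.

The boundary map ∂_1: C_1 → C_0 sends each edge [p,q] (with p < q) to q − p.
The resulting 6×15 matrix has rank 5, and its Smith normal form has invariant factors (1,1,1,1,1).

The boundary map ∂_2: C_2 → C_1 acts by ∂[p,q,r] = [q,r] − [p,r] + [p,q]. For instance
  ∂[0,1,2] = [1,2] − [0,2] + [0,1],
  ∂[0,3,4] = [3,4] − [0,4] + [0,3].
The resulting 15×10 matrix has rank 10, and its Smith normal form has invariant factors (1,1,1,1,1,1,1,1,1,2).

Now H_k = ker ∂_k / im ∂_{k+1}, so:

  H_0: rank C_0 − rank ∂_1 = 6 − 5 = 1, and the invariant factors of ∂_1 are all 1, so H_0 ≅ Z.
  H_1: rank ker ∂_1 − rank ∂_2 = (15 − 5) − 10 = 0, and ∂_2 has invariant factor 2 > 1, so H_1 ≅ Z/2.
  H_2: rank ker ∂_2 − rank ∂_3 = (10 − 10) − 0 = 0, and there is no ∂_3, so H_2 ≅ 0.

As a check, the Euler characteristic is 6 − 15 + 10 = 1, which agrees with 1 − 0 + 0 = 1.
(K is a triangulation of the real projective plane RP^2.)

H_0 ≅ Z,  H_1 ≅ Z/2,  H_2 = 0.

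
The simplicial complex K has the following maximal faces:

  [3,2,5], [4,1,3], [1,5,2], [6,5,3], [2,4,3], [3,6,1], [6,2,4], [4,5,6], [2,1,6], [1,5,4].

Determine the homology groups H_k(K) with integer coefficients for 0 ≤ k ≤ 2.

H_0 = Z,  H_1 = Z/2,  H_2 = 0.

We work with the vertex ordering 1 < 2 < 3 < 4 < 5 < 6. The simplices of K, each written with vertices in increasing order, are:

  0-simplices (6): [1], [2], [3], [4], [5], [6]
  1-simplices (15): [1,2], [1,3], [1,4], [1,5], [1,6], [2,3], [2,4], [2,5], [2,6], [3,4], [3,5], [3,6], [4,5], [4,6], [5,6]
  2-simplices (10): [1,2,5], [1,2,6], [1,3,4], [1,3,6], [1,4,5], [2,3,4], [2,3,5], [2,4,6], [3,5,6], [4,5,6]

giving chain groups C_0 ≅ Z^6, C_1 ≅ Z^15, C_2 ≅ Z^10.

∂_1: C_1 → C_0 is given by ∂[p,q] = [q] − [p]. For instance
  ∂[1,5] = [5] − [1].
The resulting 6×15 matrix has rank 5, and its Smith normal form has invariant factors (1,1,1,1,1).

The boundary map ∂_2: C_2 → C_1 maps a triangle to the signed sum of its edges. For instance
  ∂[4,5,6] = [5,6] − [4,6] + [4,5],
  ∂[2,3,5] = [3,5] − [2,5] + [2,3].
This gives a 15×10 integer matrix of rank 10; reducing to Smith normal form yields diagonal entries (1,1,1,1,1,1,1,1,1,2).

From H_k ≅ ker(∂_k) / im(∂_{k+1}) we obtain:

  H_0: rank C_0 − rank ∂_1 = 6 − 5 = 1, and the invariant factors of ∂_1 are all 1, so H_0 ≅ Z.
  H_1: rank ker ∂_1 − rank ∂_2 = (15 − 5) − 10 = 0, and ∂_2 has invariant factor 2 > 1, so H_1 ≅ Z/2.
  H_2: rank ker ∂_2 − rank ∂_3 = (10 − 10) − 0 = 0, and there is no ∂_3, so H_2 ≅ 0.

As a check, the Euler characteristic is 6 − 15 + 10 = 1, which agrees with 1 − 0 + 0 = 1.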